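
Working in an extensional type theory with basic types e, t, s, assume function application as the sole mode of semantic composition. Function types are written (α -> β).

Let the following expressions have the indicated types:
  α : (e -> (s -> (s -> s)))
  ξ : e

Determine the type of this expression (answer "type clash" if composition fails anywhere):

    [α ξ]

[α ξ]: α is (e -> (s -> (s -> s))), ξ is e; result (s -> (s -> s)).

(s -> (s -> s))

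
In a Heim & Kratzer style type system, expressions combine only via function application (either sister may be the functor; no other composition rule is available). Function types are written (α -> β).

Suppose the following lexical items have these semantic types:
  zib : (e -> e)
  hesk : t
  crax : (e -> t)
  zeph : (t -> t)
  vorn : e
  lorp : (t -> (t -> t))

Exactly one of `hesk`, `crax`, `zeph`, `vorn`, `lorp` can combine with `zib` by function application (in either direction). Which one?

hesk : t — zib needs e; hesk needs nothing (atomic); neither fits.
crax : (e -> t) — zib needs e; crax needs e; neither fits.
zeph : (t -> t) — zib needs e; zeph needs t; neither fits.
vorn — combines: zib : (e -> e) takes vorn : e as argument, giving e.
lorp : (t -> (t -> t)) — zib needs e; lorp needs t; neither fits.

vorn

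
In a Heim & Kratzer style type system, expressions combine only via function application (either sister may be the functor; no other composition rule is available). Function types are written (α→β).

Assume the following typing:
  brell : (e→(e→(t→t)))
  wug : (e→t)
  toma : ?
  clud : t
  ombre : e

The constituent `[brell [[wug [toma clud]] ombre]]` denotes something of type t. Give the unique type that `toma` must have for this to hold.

(t→((e→t)→(e→((e→(e→(t→t)))→t))))

At [brell [[wug [toma clud]] ombre]] (required: t): brell is (e→(e→(t→t))), which is not a function with range t; hence [[wug [toma clud]] ombre] is the functor — type ((e→(e→(t→t)))→t).
At [[wug [toma clud]] ombre] (required: ((e→(e→(t→t)))→t)): ombre is e, which is not a function with range ((e→(e→(t→t)))→t); hence [wug [toma clud]] is the functor — type (e→((e→(e→(t→t)))→t)).
At [wug [toma clud]] (required: (e→((e→(e→(t→t)))→t))): wug is (e→t), which is not a function with range (e→((e→(e→(t→t)))→t)); hence [toma clud] is the functor — type ((e→t)→(e→((e→(e→(t→t)))→t))).
At [toma clud] (required: ((e→t)→(e→((e→(e→(t→t)))→t)))): clud is t, which is not a function with range ((e→t)→(e→((e→(e→(t→t)))→t))); hence toma is the functor — type (t→((e→t)→(e→((e→(e→(t→t)))→t)))).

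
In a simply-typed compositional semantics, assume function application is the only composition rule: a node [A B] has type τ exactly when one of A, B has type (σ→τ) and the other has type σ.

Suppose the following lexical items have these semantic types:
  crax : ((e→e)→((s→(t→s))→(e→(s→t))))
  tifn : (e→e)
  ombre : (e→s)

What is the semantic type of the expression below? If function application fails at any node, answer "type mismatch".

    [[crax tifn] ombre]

type mismatch

[crax tifn] — crax of type ((e→e)→((s→(t→s))→(e→(s→t)))) combines with tifn of type (e→e): type ((s→(t→s))→(e→(s→t))).
[[crax tifn] ombre]: ((s→(t→s))→(e→(s→t))) and (e→s) cannot combine by function application — type clash.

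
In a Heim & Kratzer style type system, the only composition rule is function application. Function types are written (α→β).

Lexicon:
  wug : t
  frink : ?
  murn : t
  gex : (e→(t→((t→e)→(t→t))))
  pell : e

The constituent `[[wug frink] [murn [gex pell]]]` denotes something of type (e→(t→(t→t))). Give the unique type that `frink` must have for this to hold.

(t→(((t→e)→(t→t))→(e→(t→(t→t)))))

[[wug frink] [murn [gex pell]]] must have type (e→(t→(t→t))). The sister [murn [gex pell]] has type ((t→e)→(t→t)); that is not a function onto (e→(t→(t→t))), so [wug frink] must be the functor, of type (((t→e)→(t→t))→(e→(t→(t→t)))).
[wug frink] must have type (((t→e)→(t→t))→(e→(t→(t→t)))). The sister wug has type t; that is not a function onto (((t→e)→(t→t))→(e→(t→(t→t)))), so frink must be the functor, of type (t→(((t→e)→(t→t))→(e→(t→(t→t))))).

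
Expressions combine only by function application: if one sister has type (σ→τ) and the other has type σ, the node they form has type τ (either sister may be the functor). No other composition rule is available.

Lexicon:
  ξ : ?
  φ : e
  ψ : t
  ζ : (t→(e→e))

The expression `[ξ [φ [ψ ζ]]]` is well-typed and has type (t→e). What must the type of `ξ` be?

(e→(t→e))

[ξ [φ [ψ ζ]]] is required to be (t→e). [φ [ψ ζ]] : e cannot yield (t→e) as functor, so ξ : (e→(t→e)).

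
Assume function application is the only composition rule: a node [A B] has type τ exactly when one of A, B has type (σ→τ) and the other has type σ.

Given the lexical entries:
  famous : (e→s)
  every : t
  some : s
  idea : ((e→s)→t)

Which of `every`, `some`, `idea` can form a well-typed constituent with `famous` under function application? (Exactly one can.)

every : t — does not combine with famous.
some : s — does not combine with famous.
idea — combines: idea : ((e→s)→t) takes famous : (e→s) as argument, giving t.

idea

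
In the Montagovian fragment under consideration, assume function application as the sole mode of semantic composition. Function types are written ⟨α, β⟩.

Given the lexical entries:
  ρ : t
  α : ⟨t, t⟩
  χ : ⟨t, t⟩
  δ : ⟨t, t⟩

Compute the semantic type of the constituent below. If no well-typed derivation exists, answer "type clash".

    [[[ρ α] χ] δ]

t

[ρ α]: ⟨t, t⟩ applied to t yields t.
[[ρ α] χ]: ⟨t, t⟩ applied to t yields t.
[[[ρ α] χ] δ]: ⟨t, t⟩ applied to t yields t.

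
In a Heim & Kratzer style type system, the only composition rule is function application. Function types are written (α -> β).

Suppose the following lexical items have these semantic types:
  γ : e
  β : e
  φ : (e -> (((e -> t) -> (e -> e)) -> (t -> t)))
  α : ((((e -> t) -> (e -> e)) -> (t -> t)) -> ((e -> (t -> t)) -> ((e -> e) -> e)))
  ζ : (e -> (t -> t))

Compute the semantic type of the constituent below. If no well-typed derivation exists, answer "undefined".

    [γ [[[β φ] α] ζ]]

undefined

[β φ]: φ is (e -> (((e -> t) -> (e -> e)) -> (t -> t))), β is e; result (((e -> t) -> (e -> e)) -> (t -> t)).
[[β φ] α]: α is ((((e -> t) -> (e -> e)) -> (t -> t)) -> ((e -> (t -> t)) -> ((e -> e) -> e))), [β φ] is (((e -> t) -> (e -> e)) -> (t -> t)); result ((e -> (t -> t)) -> ((e -> e) -> e)).
[[[β φ] α] ζ]: [[β φ] α] is ((e -> (t -> t)) -> ((e -> e) -> e)), ζ is (e -> (t -> t)); result ((e -> e) -> e).
At [γ [[[β φ] α] ζ]]: neither e nor ((e -> e) -> e) can take the other as argument; the node is ill-typed.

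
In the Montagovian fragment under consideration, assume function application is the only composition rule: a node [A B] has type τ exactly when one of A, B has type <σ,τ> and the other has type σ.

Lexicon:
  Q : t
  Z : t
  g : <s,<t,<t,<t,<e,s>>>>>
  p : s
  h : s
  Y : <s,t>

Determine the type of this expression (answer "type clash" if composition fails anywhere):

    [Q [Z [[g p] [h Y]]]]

At [g p], g : <s,<t,<t,<t,<e,s>>>>> takes p : s, giving <t,<t,<t,<e,s>>>>.
At [h Y], Y : <s,t> takes h : s, giving t.
At [[g p] [h Y]], [g p] : <t,<t,<t,<e,s>>>> takes [h Y] : t, giving <t,<t,<e,s>>>.
At [Z [[g p] [h Y]]], [[g p] [h Y]] : <t,<t,<e,s>>> takes Z : t, giving <t,<e,s>>.
At [Q [Z [[g p] [h Y]]]], [Z [[g p] [h Y]]] : <t,<e,s>> takes Q : t, giving <e,s>.

<e,s>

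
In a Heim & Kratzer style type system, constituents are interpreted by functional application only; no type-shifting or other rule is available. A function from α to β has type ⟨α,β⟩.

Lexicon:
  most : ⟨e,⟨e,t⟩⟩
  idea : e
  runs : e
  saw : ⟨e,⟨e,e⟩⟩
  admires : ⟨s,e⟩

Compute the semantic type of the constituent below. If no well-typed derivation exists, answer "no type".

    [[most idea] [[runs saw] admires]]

At [most idea], most : ⟨e,⟨e,t⟩⟩ takes idea : e, giving ⟨e,t⟩.
At [runs saw], saw : ⟨e,⟨e,e⟩⟩ takes runs : e, giving ⟨e,e⟩.
[[runs saw] admires]: ⟨e,e⟩ and ⟨s,e⟩ cannot combine by function application — type clash.

no type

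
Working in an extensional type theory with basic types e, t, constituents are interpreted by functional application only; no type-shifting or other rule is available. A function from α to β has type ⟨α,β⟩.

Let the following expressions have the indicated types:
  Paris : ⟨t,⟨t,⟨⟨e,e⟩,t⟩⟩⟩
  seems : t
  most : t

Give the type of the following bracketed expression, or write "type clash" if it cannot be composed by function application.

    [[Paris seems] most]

⟨⟨e,e⟩,t⟩

[Paris seems]: functor Paris : ⟨t,⟨t,⟨⟨e,e⟩,t⟩⟩⟩, argument seems : t; result ⟨t,⟨⟨e,e⟩,t⟩⟩.
[[Paris seems] most]: functor [Paris seems] : ⟨t,⟨⟨e,e⟩,t⟩⟩, argument most : t; result ⟨⟨e,e⟩,t⟩.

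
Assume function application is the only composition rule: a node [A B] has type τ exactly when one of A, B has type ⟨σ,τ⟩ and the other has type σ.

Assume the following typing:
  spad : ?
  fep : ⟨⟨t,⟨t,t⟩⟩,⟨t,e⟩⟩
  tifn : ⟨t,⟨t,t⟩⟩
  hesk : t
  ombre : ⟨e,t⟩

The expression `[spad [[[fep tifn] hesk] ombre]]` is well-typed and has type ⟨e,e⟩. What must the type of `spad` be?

[spad [[[fep tifn] hesk] ombre]] must have type ⟨e,e⟩. The sister [[[fep tifn] hesk] ombre] has type t; that is not a function onto ⟨e,e⟩, so spad must be the functor, of type ⟨t,⟨e,e⟩⟩.

⟨t,⟨e,e⟩⟩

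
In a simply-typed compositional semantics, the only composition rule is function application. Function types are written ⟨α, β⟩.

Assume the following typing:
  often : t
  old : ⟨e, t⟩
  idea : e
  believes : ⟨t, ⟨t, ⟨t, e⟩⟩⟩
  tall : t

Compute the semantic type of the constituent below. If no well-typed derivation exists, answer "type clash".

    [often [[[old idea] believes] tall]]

e

At [old idea], old : ⟨e, t⟩ takes idea : e, giving t.
At [[old idea] believes], believes : ⟨t, ⟨t, ⟨t, e⟩⟩⟩ takes [old idea] : t, giving ⟨t, ⟨t, e⟩⟩.
At [[[old idea] believes] tall], [[old idea] believes] : ⟨t, ⟨t, e⟩⟩ takes tall : t, giving ⟨t, e⟩.
At [often [[[old idea] believes] tall]], [[[old idea] believes] tall] : ⟨t, e⟩ takes often : t, giving e.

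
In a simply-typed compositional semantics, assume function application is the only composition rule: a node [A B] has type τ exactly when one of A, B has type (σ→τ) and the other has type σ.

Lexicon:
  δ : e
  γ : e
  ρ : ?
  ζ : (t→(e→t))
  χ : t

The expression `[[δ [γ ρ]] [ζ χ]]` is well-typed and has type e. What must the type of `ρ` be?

(e→(e→((e→t)→e)))

[[δ [γ ρ]] [ζ χ]] must have type e. The sister [ζ χ] has type (e→t); that is not a function onto e, so [δ [γ ρ]] must be the functor, of type ((e→t)→e).
[δ [γ ρ]] must have type ((e→t)→e). The sister δ has type e; that is not a function onto ((e→t)→e), so [γ ρ] must be the functor, of type (e→((e→t)→e)).
[γ ρ] must have type (e→((e→t)→e)). The sister γ has type e; that is not a function onto (e→((e→t)→e)), so ρ must be the functor, of type (e→(e→((e→t)→e))).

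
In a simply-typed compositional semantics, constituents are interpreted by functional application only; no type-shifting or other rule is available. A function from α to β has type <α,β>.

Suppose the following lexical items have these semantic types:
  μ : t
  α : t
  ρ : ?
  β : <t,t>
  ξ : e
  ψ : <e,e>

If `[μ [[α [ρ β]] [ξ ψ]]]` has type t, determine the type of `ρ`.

For [μ [[α [ρ β]] [ξ ψ]]] to have type t with μ of type t, [[α [ρ β]] [ξ ψ]] must be the function: [[α [ρ β]] [ξ ψ]] : <t,t>.
For [[α [ρ β]] [ξ ψ]] to have type <t,t> with [ξ ψ] of type e, [α [ρ β]] must be the function: [α [ρ β]] : <e,<t,t>>.
For [α [ρ β]] to have type <e,<t,t>> with α of type t, [ρ β] must be the function: [ρ β] : <t,<e,<t,t>>>.
For [ρ β] to have type <t,<e,<t,t>>> with β of type <t,t>, ρ must be the function: ρ : <<t,t>,<t,<e,<t,t>>>>.

<<t,t>,<t,<e,<t,t>>>>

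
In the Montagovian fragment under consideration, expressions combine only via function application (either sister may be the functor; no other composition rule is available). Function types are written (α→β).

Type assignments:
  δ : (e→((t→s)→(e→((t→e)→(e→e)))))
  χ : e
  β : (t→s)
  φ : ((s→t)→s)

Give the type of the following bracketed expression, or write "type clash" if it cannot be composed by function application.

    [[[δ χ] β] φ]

type clash

At [δ χ], δ : (e→((t→s)→(e→((t→e)→(e→e))))) takes χ : e, giving ((t→s)→(e→((t→e)→(e→e)))).
At [[δ χ] β], [δ χ] : ((t→s)→(e→((t→e)→(e→e)))) takes β : (t→s), giving (e→((t→e)→(e→e))).
At [[[δ χ] β] φ]: neither (e→((t→e)→(e→e))) nor ((s→t)→s) can take the other as argument; the node is ill-typed.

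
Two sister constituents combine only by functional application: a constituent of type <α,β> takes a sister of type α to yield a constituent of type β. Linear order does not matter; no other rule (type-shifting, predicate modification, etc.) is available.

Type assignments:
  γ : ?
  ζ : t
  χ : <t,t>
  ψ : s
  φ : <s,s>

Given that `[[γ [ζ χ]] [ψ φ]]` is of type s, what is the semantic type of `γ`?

<t,<s,s>>

At [[γ [ζ χ]] [ψ φ]] (required: s): [ψ φ] is s, which is not a function with range s; hence [γ [ζ χ]] is the functor — type <s,s>.
At [γ [ζ χ]] (required: <s,s>): [ζ χ] is t, which is not a function with range <s,s>; hence γ is the functor — type <t,<s,s>>.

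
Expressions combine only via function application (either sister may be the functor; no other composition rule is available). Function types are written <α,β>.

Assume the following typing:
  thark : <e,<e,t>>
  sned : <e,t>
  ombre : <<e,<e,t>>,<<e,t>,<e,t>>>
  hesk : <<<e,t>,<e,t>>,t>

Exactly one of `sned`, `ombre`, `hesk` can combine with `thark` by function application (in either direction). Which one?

ombre

sned : <e,t> — thark needs e; sned needs e; neither fits.
ombre — combines: ombre : <<e,<e,t>>,<<e,t>,<e,t>>> takes thark : <e,<e,t>> as argument, giving <<e,t>,<e,t>>.
hesk : <<<e,t>,<e,t>>,t> — thark needs e; hesk needs <<e,t>,<e,t>>; neither fits.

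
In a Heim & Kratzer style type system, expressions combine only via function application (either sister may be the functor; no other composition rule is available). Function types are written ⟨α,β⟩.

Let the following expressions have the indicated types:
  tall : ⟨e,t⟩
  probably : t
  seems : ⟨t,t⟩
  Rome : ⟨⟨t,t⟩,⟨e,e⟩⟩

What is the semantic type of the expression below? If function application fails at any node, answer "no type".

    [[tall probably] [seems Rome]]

no type

[tall probably]: ⟨e,t⟩ and t cannot combine by function application — type clash.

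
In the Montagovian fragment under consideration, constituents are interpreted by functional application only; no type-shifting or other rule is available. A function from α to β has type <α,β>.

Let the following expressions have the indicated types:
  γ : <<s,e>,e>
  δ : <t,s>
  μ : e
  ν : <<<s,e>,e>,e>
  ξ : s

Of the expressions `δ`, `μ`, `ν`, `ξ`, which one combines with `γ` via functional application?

δ : <t,s> — does not combine with γ.
μ : e — does not combine with γ.
ν — combines: ν : <<<s,e>,e>,e> takes γ : <<s,e>,e> as argument, giving e.
ξ : s — does not combine with γ.

ν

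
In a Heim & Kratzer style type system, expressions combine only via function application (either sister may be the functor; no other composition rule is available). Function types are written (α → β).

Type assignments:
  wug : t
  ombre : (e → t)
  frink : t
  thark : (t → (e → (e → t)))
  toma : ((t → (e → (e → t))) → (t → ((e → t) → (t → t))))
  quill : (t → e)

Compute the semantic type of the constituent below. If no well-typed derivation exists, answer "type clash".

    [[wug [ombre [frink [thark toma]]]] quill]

[thark toma]: functor toma : ((t → (e → (e → t))) → (t → ((e → t) → (t → t)))), argument thark : (t → (e → (e → t))); result (t → ((e → t) → (t → t))).
[frink [thark toma]]: functor [thark toma] : (t → ((e → t) → (t → t))), argument frink : t; result ((e → t) → (t → t)).
[ombre [frink [thark toma]]]: functor [frink [thark toma]] : ((e → t) → (t → t)), argument ombre : (e → t); result (t → t).
[wug [ombre [frink [thark toma]]]]: functor [ombre [frink [thark toma]]] : (t → t), argument wug : t; result t.
[[wug [ombre [frink [thark toma]]]] quill]: functor quill : (t → e), argument [wug [ombre [frink [thark toma]]]] : t; result e.

e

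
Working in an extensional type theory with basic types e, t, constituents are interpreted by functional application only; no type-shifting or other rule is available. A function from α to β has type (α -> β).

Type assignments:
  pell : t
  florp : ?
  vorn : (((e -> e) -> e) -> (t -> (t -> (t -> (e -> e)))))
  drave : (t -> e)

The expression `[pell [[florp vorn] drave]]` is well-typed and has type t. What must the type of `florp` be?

For [pell [[florp vorn] drave]] to have type t with pell of type t, [[florp vorn] drave] must be the function: [[florp vorn] drave] : (t -> t).
For [[florp vorn] drave] to have type (t -> t) with drave of type (t -> e), [florp vorn] must be the function: [florp vorn] : ((t -> e) -> (t -> t)).
For [florp vorn] to have type ((t -> e) -> (t -> t)) with vorn of type (((e -> e) -> e) -> (t -> (t -> (t -> (e -> e))))), florp must be the function: florp : ((((e -> e) -> e) -> (t -> (t -> (t -> (e -> e))))) -> ((t -> e) -> (t -> t))).

((((e -> e) -> e) -> (t -> (t -> (t -> (e -> e))))) -> ((t -> e) -> (t -> t)))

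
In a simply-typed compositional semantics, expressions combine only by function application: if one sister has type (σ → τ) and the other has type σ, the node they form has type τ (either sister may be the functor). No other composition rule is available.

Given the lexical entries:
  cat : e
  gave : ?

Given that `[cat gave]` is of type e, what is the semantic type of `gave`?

(e → e)

For [cat gave] to have type e with cat of type e, gave must be the function: gave : (e → e).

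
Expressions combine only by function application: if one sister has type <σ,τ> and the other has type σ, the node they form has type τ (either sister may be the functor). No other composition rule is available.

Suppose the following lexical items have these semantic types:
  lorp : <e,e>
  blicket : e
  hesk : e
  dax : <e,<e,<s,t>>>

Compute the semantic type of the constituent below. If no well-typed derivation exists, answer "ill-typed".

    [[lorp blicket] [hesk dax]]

<s,t>

[lorp blicket]: lorp is <e,e>, blicket is e; result e.
[hesk dax]: dax is <e,<e,<s,t>>>, hesk is e; result <e,<s,t>>.
[[lorp blicket] [hesk dax]]: [hesk dax] is <e,<s,t>>, [lorp blicket] is e; result <s,t>.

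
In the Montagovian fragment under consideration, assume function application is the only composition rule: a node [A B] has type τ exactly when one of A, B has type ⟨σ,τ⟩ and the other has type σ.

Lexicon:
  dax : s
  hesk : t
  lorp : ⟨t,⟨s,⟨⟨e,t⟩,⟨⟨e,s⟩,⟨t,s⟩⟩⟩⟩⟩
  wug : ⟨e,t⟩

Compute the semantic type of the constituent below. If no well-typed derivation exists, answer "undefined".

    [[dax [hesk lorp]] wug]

[hesk lorp]: ⟨t,⟨s,⟨⟨e,t⟩,⟨⟨e,s⟩,⟨t,s⟩⟩⟩⟩⟩ applied to t yields ⟨s,⟨⟨e,t⟩,⟨⟨e,s⟩,⟨t,s⟩⟩⟩⟩.
[dax [hesk lorp]]: ⟨s,⟨⟨e,t⟩,⟨⟨e,s⟩,⟨t,s⟩⟩⟩⟩ applied to s yields ⟨⟨e,t⟩,⟨⟨e,s⟩,⟨t,s⟩⟩⟩.
[[dax [hesk lorp]] wug]: ⟨⟨e,t⟩,⟨⟨e,s⟩,⟨t,s⟩⟩⟩ applied to ⟨e,t⟩ yields ⟨⟨e,s⟩,⟨t,s⟩⟩.

⟨⟨e,s⟩,⟨t,s⟩⟩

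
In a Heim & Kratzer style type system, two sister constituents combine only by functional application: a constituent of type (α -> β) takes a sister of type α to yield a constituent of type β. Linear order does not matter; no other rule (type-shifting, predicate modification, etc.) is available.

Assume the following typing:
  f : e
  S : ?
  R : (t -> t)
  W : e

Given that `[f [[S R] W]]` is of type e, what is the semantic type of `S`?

((t -> t) -> (e -> (e -> e)))

[f [[S R] W]] is required to be e. f : e cannot yield e as functor, so [[S R] W] : (e -> e).
[[S R] W] is required to be (e -> e). W : e cannot yield (e -> e) as functor, so [S R] : (e -> (e -> e)).
[S R] is required to be (e -> (e -> e)). R : (t -> t) cannot yield (e -> (e -> e)) as functor, so S : ((t -> t) -> (e -> (e -> e))).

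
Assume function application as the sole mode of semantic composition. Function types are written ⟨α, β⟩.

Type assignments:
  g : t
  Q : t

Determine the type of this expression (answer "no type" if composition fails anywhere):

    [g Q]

no type

[g Q]: t and t cannot combine by function application — type clash.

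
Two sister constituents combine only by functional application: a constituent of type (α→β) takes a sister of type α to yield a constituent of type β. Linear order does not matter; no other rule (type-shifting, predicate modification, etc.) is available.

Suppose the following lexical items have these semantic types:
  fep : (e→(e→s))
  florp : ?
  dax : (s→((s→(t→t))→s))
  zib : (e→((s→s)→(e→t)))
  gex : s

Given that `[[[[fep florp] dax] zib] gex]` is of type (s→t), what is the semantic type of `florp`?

((e→(e→s))→((s→((s→(t→t))→s))→((e→((s→s)→(e→t)))→(s→(s→t)))))

At [[[[fep florp] dax] zib] gex] (required: (s→t)): gex is s, which is not a function with range (s→t); hence [[[fep florp] dax] zib] is the functor — type (s→(s→t)).
At [[[fep florp] dax] zib] (required: (s→(s→t))): zib is (e→((s→s)→(e→t))), which is not a function with range (s→(s→t)); hence [[fep florp] dax] is the functor — type ((e→((s→s)→(e→t)))→(s→(s→t))).
At [[fep florp] dax] (required: ((e→((s→s)→(e→t)))→(s→(s→t)))): dax is (s→((s→(t→t))→s)), which is not a function with range ((e→((s→s)→(e→t)))→(s→(s→t))); hence [fep florp] is the functor — type ((s→((s→(t→t))→s))→((e→((s→s)→(e→t)))→(s→(s→t)))).
At [fep florp] (required: ((s→((s→(t→t))→s))→((e→((s→s)→(e→t)))→(s→(s→t))))): fep is (e→(e→s)), which is not a function with range ((s→((s→(t→t))→s))→((e→((s→s)→(e→t)))→(s→(s→t)))); hence florp is the functor — type ((e→(e→s))→((s→((s→(t→t))→s))→((e→((s→s)→(e→t)))→(s→(s→t))))).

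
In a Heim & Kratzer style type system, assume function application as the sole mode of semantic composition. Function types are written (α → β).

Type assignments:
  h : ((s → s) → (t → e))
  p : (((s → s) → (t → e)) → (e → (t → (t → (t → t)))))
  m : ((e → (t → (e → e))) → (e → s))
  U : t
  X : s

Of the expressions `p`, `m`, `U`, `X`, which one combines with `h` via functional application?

p

p — combines: p : (((s → s) → (t → e)) → (e → (t → (t → (t → t))))) takes h : ((s → s) → (t → e)) as argument, giving (e → (t → (t → (t → t)))).
m : ((e → (t → (e → e))) → (e → s)) — neither side's domain matches the other.
U : t — neither side's domain matches the other.
X : s — neither side's domain matches the other.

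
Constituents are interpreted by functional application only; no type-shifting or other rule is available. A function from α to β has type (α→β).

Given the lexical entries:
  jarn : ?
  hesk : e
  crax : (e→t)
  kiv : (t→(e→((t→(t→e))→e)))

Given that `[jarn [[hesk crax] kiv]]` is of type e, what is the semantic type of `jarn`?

((e→((t→(t→e))→e))→e)

[jarn [[hesk crax] kiv]] is required to be e. [[hesk crax] kiv] : (e→((t→(t→e))→e)) cannot yield e as functor, so jarn : ((e→((t→(t→e))→e))→e).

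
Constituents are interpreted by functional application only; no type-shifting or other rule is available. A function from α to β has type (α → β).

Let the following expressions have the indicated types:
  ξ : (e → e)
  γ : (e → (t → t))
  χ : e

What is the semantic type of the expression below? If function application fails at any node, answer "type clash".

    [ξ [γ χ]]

At [γ χ], γ : (e → (t → t)) takes χ : e, giving (t → t).
[ξ [γ χ]]: (e → e) with (t → t) — neither is a function whose domain matches the other; composition fails here.

type clash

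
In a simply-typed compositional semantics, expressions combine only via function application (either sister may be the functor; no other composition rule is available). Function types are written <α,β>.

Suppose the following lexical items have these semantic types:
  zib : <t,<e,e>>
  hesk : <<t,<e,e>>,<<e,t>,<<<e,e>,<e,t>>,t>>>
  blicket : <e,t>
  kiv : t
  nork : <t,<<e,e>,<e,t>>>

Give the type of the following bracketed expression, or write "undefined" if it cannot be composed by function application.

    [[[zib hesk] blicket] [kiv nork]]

At [zib hesk], hesk : <<t,<e,e>>,<<e,t>,<<<e,e>,<e,t>>,t>>> takes zib : <t,<e,e>>, giving <<e,t>,<<<e,e>,<e,t>>,t>>.
At [[zib hesk] blicket], [zib hesk] : <<e,t>,<<<e,e>,<e,t>>,t>> takes blicket : <e,t>, giving <<<e,e>,<e,t>>,t>.
At [kiv nork], nork : <t,<<e,e>,<e,t>>> takes kiv : t, giving <<e,e>,<e,t>>.
At [[[zib hesk] blicket] [kiv nork]], [[zib hesk] blicket] : <<<e,e>,<e,t>>,t> takes [kiv nork] : <<e,e>,<e,t>>, giving t.

t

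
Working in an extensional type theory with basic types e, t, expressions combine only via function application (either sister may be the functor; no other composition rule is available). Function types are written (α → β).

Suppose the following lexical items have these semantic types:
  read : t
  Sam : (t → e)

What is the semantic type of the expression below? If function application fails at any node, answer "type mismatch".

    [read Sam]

e

[read Sam]: functor Sam : (t → e), argument read : t; result e.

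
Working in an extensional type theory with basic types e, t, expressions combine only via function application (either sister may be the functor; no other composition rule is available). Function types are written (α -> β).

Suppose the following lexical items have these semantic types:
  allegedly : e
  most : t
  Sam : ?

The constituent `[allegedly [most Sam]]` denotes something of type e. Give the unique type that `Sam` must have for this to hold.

(t -> (e -> e))

At [allegedly [most Sam]] (required: e): allegedly is e, which is not a function with range e; hence [most Sam] is the functor — type (e -> e).
At [most Sam] (required: (e -> e)): most is t, which is not a function with range (e -> e); hence Sam is the functor — type (t -> (e -> e)).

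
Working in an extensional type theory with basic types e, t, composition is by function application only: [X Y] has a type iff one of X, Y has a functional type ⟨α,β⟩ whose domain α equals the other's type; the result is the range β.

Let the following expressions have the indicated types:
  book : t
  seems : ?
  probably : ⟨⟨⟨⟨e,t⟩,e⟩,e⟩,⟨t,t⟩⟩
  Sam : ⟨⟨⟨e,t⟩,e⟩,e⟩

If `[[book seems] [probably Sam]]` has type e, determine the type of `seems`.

[[book seems] [probably Sam]] must have type e. The sister [probably Sam] has type ⟨t,t⟩; that is not a function onto e, so [book seems] must be the functor, of type ⟨⟨t,t⟩,e⟩.
[book seems] must have type ⟨⟨t,t⟩,e⟩. The sister book has type t; that is not a function onto ⟨⟨t,t⟩,e⟩, so seems must be the functor, of type ⟨t,⟨⟨t,t⟩,e⟩⟩.

⟨t,⟨⟨t,t⟩,e⟩⟩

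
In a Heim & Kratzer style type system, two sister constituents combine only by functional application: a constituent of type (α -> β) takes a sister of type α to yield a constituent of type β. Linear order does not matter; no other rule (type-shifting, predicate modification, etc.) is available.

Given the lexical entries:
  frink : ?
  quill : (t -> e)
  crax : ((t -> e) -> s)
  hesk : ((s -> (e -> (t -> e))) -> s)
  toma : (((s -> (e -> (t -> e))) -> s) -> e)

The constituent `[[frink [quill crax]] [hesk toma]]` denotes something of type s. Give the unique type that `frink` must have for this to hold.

At [[frink [quill crax]] [hesk toma]] (required: s): [hesk toma] is e, which is not a function with range s; hence [frink [quill crax]] is the functor — type (e -> s).
At [frink [quill crax]] (required: (e -> s)): [quill crax] is s, which is not a function with range (e -> s); hence frink is the functor — type (s -> (e -> s)).

(s -> (e -> s))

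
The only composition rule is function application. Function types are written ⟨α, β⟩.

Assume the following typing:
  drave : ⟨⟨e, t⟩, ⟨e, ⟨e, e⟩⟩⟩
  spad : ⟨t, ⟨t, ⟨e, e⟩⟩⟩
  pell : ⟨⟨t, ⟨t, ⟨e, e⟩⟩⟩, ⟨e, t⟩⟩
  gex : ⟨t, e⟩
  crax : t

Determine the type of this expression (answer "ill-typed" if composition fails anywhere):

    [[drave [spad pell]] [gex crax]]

⟨e, e⟩

[spad pell] — pell of type ⟨⟨t, ⟨t, ⟨e, e⟩⟩⟩, ⟨e, t⟩⟩ combines with spad of type ⟨t, ⟨t, ⟨e, e⟩⟩⟩: type ⟨e, t⟩.
[drave [spad pell]] — drave of type ⟨⟨e, t⟩, ⟨e, ⟨e, e⟩⟩⟩ combines with [spad pell] of type ⟨e, t⟩: type ⟨e, ⟨e, e⟩⟩.
[gex crax] — gex of type ⟨t, e⟩ combines with crax of type t: type e.
[[drave [spad pell]] [gex crax]] — [drave [spad pell]] of type ⟨e, ⟨e, e⟩⟩ combines with [gex crax] of type e: type ⟨e, e⟩.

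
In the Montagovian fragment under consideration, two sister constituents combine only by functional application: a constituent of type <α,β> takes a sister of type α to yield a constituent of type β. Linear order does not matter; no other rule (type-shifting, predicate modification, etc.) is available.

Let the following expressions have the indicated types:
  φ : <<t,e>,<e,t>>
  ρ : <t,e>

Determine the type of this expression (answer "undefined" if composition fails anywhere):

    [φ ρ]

<e,t>

[φ ρ]: functor φ : <<t,e>,<e,t>>, argument ρ : <t,e>; result <e,t>.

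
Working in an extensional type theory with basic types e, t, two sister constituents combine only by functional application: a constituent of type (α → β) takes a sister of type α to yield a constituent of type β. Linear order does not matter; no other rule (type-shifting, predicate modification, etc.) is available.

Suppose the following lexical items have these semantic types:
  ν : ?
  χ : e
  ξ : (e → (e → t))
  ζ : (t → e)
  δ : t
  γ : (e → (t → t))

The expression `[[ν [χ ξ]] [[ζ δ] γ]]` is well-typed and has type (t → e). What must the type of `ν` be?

[[ν [χ ξ]] [[ζ δ] γ]] is required to be (t → e). [[ζ δ] γ] : (t → t) cannot yield (t → e) as functor, so [ν [χ ξ]] : ((t → t) → (t → e)).
[ν [χ ξ]] is required to be ((t → t) → (t → e)). [χ ξ] : (e → t) cannot yield ((t → t) → (t → e)) as functor, so ν : ((e → t) → ((t → t) → (t → e))).

((e → t) → ((t → t) → (t → e)))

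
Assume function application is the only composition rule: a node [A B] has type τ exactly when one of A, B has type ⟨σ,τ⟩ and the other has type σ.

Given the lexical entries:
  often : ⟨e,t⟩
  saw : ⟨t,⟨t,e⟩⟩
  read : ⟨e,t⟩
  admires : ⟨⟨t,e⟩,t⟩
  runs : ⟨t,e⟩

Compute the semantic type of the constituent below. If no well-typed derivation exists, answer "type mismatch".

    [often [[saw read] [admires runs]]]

[saw read]: ⟨t,⟨t,e⟩⟩ with ⟨e,t⟩ — neither is a function whose domain matches the other; composition fails here.

type mismatch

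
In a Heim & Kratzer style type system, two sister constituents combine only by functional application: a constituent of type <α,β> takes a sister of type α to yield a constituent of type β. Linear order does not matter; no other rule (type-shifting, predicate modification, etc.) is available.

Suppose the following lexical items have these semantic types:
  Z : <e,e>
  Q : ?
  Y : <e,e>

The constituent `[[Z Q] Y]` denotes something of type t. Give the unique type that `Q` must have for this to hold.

<<e,e>,<<e,e>,t>>

[[Z Q] Y] must have type t. The sister Y has type <e,e>; that is not a function onto t, so [Z Q] must be the functor, of type <<e,e>,t>.
[Z Q] must have type <<e,e>,t>. The sister Z has type <e,e>; that is not a function onto <<e,e>,t>, so Q must be the functor, of type <<e,e>,<<e,e>,t>>.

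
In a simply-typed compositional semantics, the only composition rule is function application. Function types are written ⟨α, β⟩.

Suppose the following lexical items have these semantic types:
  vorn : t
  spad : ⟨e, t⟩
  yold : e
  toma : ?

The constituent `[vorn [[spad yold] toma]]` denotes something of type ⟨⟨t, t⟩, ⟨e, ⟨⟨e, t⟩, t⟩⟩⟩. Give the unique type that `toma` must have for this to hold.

⟨t, ⟨t, ⟨⟨t, t⟩, ⟨e, ⟨⟨e, t⟩, t⟩⟩⟩⟩⟩

At [vorn [[spad yold] toma]] (required: ⟨⟨t, t⟩, ⟨e, ⟨⟨e, t⟩, t⟩⟩⟩): vorn is t, which is not a function with range ⟨⟨t, t⟩, ⟨e, ⟨⟨e, t⟩, t⟩⟩⟩; hence [[spad yold] toma] is the functor — type ⟨t, ⟨⟨t, t⟩, ⟨e, ⟨⟨e, t⟩, t⟩⟩⟩⟩.
At [[spad yold] toma] (required: ⟨t, ⟨⟨t, t⟩, ⟨e, ⟨⟨e, t⟩, t⟩⟩⟩⟩): [spad yold] is t, which is not a function with range ⟨t, ⟨⟨t, t⟩, ⟨e, ⟨⟨e, t⟩, t⟩⟩⟩⟩; hence toma is the functor — type ⟨t, ⟨t, ⟨⟨t, t⟩, ⟨e, ⟨⟨e, t⟩, t⟩⟩⟩⟩⟩.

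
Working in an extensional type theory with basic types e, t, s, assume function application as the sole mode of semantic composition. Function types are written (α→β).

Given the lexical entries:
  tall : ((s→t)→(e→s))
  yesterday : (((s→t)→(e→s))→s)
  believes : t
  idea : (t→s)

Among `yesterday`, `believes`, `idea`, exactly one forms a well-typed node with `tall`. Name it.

yesterday

yesterday — combines: yesterday : (((s→t)→(e→s))→s) takes tall : ((s→t)→(e→s)) as argument, giving s.
believes : t — no; tall wants (s→t), and believes wants nothing (atomic).
idea : (t→s) — no; tall wants (s→t), and idea wants t.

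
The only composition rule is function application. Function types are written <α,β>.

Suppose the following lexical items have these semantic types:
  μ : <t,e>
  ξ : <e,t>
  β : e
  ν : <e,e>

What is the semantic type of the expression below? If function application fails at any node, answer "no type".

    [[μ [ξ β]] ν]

e

[ξ β] — ξ of type <e,t> combines with β of type e: type t.
[μ [ξ β]] — μ of type <t,e> combines with [ξ β] of type t: type e.
[[μ [ξ β]] ν] — ν of type <e,e> combines with [μ [ξ β]] of type e: type e.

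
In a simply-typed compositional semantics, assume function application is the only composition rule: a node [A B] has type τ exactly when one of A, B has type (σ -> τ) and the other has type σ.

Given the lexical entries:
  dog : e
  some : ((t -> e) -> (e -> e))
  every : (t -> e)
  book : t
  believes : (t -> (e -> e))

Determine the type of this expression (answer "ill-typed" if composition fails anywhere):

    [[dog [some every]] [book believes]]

[some every]: some is ((t -> e) -> (e -> e)), every is (t -> e); result (e -> e).
[dog [some every]]: [some every] is (e -> e), dog is e; result e.
[book believes]: believes is (t -> (e -> e)), book is t; result (e -> e).
[[dog [some every]] [book believes]]: [book believes] is (e -> e), [dog [some every]] is e; result e.

e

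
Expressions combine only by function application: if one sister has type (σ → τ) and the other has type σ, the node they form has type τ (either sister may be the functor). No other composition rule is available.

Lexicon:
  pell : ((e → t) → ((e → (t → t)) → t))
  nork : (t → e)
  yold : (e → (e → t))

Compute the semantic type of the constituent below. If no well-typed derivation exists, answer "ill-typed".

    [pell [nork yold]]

[nork yold]: (t → e) and (e → (e → t)) cannot combine by function application — type clash.

ill-typed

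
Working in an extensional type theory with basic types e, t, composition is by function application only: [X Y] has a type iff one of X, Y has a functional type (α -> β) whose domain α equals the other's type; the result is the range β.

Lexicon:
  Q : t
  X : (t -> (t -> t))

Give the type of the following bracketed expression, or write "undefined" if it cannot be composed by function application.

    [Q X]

(t -> t)

[Q X] — X of type (t -> (t -> t)) combines with Q of type t: type (t -> t).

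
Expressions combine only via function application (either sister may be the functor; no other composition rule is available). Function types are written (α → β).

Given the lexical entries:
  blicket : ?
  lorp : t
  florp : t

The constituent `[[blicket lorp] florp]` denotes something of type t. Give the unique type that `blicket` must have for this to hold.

For [[blicket lorp] florp] to have type t with florp of type t, [blicket lorp] must be the function: [blicket lorp] : (t → t).
For [blicket lorp] to have type (t → t) with lorp of type t, blicket must be the function: blicket : (t → (t → t)).

(t → (t → t))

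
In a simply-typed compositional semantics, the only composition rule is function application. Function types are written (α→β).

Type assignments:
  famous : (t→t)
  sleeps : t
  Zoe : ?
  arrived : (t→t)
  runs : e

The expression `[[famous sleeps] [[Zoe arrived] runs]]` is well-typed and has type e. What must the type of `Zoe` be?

((t→t)→(e→(t→e)))

[[famous sleeps] [[Zoe arrived] runs]] must have type e. The sister [famous sleeps] has type t; that is not a function onto e, so [[Zoe arrived] runs] must be the functor, of type (t→e).
[[Zoe arrived] runs] must have type (t→e). The sister runs has type e; that is not a function onto (t→e), so [Zoe arrived] must be the functor, of type (e→(t→e)).
[Zoe arrived] must have type (e→(t→e)). The sister arrived has type (t→t); that is not a function onto (e→(t→e)), so Zoe must be the functor, of type ((t→t)→(e→(t→e))).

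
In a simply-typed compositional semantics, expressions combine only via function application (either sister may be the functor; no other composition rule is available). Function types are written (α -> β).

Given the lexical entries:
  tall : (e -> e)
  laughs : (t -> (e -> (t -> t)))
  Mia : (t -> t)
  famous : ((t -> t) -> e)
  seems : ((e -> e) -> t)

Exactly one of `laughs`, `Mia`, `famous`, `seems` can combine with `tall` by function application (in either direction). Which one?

laughs : (t -> (e -> (t -> t))) — no; tall wants e, and laughs wants t.
Mia : (t -> t) — no; tall wants e, and Mia wants t.
famous : ((t -> t) -> e) — no; tall wants e, and famous wants (t -> t).
seems — combines: seems : ((e -> e) -> t) takes tall : (e -> e) as argument, giving t.

seems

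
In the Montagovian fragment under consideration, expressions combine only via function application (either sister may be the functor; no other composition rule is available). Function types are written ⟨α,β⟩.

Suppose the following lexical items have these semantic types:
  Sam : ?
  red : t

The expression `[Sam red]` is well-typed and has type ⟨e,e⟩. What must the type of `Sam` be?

⟨t,⟨e,e⟩⟩

At [Sam red] (required: ⟨e,e⟩): red is t, which is not a function with range ⟨e,e⟩; hence Sam is the functor — type ⟨t,⟨e,e⟩⟩.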